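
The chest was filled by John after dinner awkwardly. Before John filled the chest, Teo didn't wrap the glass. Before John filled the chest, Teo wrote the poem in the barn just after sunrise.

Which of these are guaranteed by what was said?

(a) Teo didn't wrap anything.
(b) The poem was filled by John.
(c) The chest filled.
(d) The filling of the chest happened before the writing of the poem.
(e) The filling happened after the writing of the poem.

(a) Not entailed — the original only denies this specific event; Teo may have wrapped something else.
(b) Not entailed — John filled the chest, not the poem; the poem belongs to the writing event.
(c) Entailed — 'John filled the chest' is causative; it entails the inchoative 'the chest filled'.
(d) Not entailed — the narrative places the writing before the filling, not after.
(e) Entailed — the narrative places the writing before the filling.

(c), (e)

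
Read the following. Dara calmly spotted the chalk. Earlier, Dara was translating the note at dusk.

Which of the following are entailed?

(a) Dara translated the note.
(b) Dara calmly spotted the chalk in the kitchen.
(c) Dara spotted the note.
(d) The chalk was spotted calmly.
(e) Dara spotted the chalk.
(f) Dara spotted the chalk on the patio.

(a) Not entailed — 'was translating' is progressive on an accomplishment; it does not entail the completed 'translated'.
(b) Not entailed — 'in the kitchen' adds information not in the original event.
(c) Not entailed — Dara spotted the chalk, not the note; the note belongs to the translating event.
(d) Entailed — the original entails any weakening of itself; this just generalizes the agent.
(e) Entailed — every conjunct here is already in the original spotting event.
(f) Not entailed — 'on the patio' adds information not in the original event.

(d), (e)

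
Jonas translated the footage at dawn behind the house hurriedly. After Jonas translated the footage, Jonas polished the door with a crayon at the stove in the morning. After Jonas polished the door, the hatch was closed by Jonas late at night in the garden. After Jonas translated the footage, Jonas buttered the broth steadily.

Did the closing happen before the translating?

no

The narrative orders the translating before the closing.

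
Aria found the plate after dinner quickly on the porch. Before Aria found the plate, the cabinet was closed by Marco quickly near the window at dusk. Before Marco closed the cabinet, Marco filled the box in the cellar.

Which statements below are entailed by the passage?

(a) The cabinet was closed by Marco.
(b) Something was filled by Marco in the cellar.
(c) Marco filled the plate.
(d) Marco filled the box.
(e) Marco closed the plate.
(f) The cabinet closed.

(a) Entailed — dropping 'at dusk', 'near the window', 'quickly' leaves a sub-description the original still satisfies.
(b) Entailed — every conjunct here is already in the original filling event.
(c) Not entailed — Marco filled the box, not the plate; the plate belongs to the finding event.
(d) Entailed — the original entails any weakening of itself; this just drops 'in the cellar'.
(e) Not entailed — Marco closed the cabinet, not the plate; the plate belongs to the finding event.
(f) Entailed — 'Marco closed the cabinet' is causative; it entails the inchoative 'the cabinet closed'.

(a), (b), (d), (f)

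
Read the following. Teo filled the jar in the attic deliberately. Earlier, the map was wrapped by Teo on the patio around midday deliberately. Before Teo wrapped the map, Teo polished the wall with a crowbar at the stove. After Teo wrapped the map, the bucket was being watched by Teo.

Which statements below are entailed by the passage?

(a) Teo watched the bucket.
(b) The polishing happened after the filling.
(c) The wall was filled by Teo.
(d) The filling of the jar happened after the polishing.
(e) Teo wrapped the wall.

(a) Entailed — 'watch' is an activity; 'was watching' entails that some watching happened, so 'watched' holds.
(b) Not entailed — the narrative places the polishing before the filling, not after.
(c) Not entailed — Teo filled the jar, not the wall; the wall belongs to the polishing event.
(d) Entailed — the narrative places the polishing before the filling.
(e) Not entailed — Teo wrapped the map, not the wall; the wall belongs to the polishing event.

(a), (d)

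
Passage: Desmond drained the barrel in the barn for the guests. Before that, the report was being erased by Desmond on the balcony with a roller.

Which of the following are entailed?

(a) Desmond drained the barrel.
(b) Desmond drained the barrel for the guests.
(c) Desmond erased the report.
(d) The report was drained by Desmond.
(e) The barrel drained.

(a) Entailed — this follows by dropping conjuncts from the draining event's description.
(b) Entailed — every conjunct here is already in the original draining event.
(c) Not entailed — 'was erasing' is progressive on an accomplishment; it does not entail the completed 'erased'.
(d) Not entailed — Desmond drained the barrel, not the report; the report belongs to the erasing event.
(e) Entailed — 'Desmond drained the barrel' is causative; it entails the inchoative 'the barrel drained'.

(a), (b), (e)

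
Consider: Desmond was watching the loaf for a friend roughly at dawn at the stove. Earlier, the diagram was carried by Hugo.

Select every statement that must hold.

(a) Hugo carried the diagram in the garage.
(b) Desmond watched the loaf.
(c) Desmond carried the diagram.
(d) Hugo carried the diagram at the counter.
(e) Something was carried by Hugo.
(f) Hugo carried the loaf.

(a) Not entailed — 'in the garage' adds information not in the original event.
(b) Entailed — 'watch' is an activity; 'was watching' entails that some watching happened, so 'watched' holds.
(c) Not entailed — the passage has Hugo carrying the diagram, not Desmond.
(d) Not entailed — 'at the counter' adds information not in the original event.
(e) Entailed — the original entails any weakening of itself; this just generalizes the patient.
(f) Not entailed — Hugo carried the diagram, not the loaf; the loaf belongs to the watching event.

(b), (e)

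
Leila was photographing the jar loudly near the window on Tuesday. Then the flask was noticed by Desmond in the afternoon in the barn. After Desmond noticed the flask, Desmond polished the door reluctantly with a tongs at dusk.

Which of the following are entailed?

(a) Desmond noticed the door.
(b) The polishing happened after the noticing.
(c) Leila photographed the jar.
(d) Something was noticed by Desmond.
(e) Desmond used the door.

(a) Not entailed — Desmond noticed the flask, not the door; the door belongs to the polishing event.
(b) Entailed — the narrative places the noticing before the polishing.
(c) Not entailed — 'was photographing' is progressive on an accomplishment; it does not entail the completed 'photographed'.
(d) Entailed — dropping 'in the afternoon', 'in the barn' and generalizing the patient leaves a sub-description the original still satisfies.
(e) Not entailed — the door is the patient, not an instrument — Desmond used a tongs.

(b), (d)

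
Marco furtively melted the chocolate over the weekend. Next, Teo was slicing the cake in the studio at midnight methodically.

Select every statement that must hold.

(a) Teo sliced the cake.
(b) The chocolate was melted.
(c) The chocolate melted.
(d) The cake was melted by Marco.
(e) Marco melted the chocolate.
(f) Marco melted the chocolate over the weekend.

(a) Not entailed — 'was slicing' is progressive on an accomplishment; it does not entail the completed 'sliced'.
(b) Entailed — every conjunct here is already in the original melting event.
(c) Entailed — 'Marco melted the chocolate' is causative; it entails the inchoative 'the chocolate melted'.
(d) Not entailed — Marco melted the chocolate, not the cake; the cake belongs to the slicing event.
(e) Entailed — every conjunct here is already in the original melting event.
(f) Entailed — this follows by dropping conjuncts from the melting event's description.

(b), (c), (e), (f)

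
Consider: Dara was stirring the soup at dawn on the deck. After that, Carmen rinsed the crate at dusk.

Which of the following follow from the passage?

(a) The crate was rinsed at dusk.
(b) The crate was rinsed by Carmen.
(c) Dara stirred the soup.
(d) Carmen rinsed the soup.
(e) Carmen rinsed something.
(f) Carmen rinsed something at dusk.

(a), (b), (c), (e), (f)

(a) Entailed — every conjunct here is already in the original rinsing event.
(b) Entailed — dropping 'at dusk' leaves a sub-description the original still satisfies.
(c) Entailed — 'stir' is an activity; 'was stirring' entails that some stirring happened, so 'stirred' holds.
(d) Not entailed — Carmen rinsed the crate, not the soup; the soup belongs to the stirring event.
(e) Entailed — dropping 'at dusk' and generalizing the patient leaves a sub-description the original still satisfies.
(f) Entailed — generalizing the patient leaves a sub-description the original still satisfies.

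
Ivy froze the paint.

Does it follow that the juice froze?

no

Nothing is said about any juice; only the paint is affected.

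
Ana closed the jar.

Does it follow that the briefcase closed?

Nothing is said about any briefcase; only the jar is affected.

no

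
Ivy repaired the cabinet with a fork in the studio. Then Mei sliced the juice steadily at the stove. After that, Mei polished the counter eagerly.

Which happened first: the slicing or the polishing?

The connectives place the slicing before the polishing.

the slicing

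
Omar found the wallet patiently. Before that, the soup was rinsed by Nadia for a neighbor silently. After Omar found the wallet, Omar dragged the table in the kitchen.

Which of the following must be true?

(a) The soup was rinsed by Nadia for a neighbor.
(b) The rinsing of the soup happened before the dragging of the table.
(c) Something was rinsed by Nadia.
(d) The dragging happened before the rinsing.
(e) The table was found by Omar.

(a) Entailed — dropping 'silently' leaves a sub-description the original still satisfies.
(b) Entailed — the narrative places the rinsing before the dragging.
(c) Entailed — every conjunct here is already in the original rinsing event.
(d) Not entailed — the narrative places the rinsing before the dragging, not after.
(e) Not entailed — Omar found the wallet, not the table; the table belongs to the dragging event.

(a), (b), (c)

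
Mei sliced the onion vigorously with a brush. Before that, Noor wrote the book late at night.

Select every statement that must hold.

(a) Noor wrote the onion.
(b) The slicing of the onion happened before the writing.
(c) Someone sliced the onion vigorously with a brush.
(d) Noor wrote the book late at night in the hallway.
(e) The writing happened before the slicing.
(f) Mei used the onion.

(a) Not entailed — Noor wrote the book, not the onion; the onion belongs to the slicing event.
(b) Not entailed — the narrative places the writing before the slicing, not after.
(c) Entailed — generalizing the agent leaves a sub-description the original still satisfies.
(d) Not entailed — 'in the hallway' adds information not in the original event.
(e) Entailed — the narrative places the writing before the slicing.
(f) Not entailed — the onion is the patient, not an instrument — Mei used a brush.

(c), (e)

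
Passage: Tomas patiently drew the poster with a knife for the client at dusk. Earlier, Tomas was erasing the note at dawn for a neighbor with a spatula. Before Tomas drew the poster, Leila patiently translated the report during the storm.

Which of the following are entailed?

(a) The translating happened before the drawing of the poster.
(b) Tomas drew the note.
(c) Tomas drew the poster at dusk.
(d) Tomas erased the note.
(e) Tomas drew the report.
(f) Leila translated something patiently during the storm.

(a) Entailed — the narrative places the translating before the drawing.
(b) Not entailed — Tomas drew the poster, not the note; the note belongs to the erasing event.
(c) Entailed — the original entails any weakening of itself; this just drops 'for the client', 'with a knife', 'patiently'.
(d) Not entailed — 'was erasing' is progressive on an accomplishment; it does not entail the completed 'erased'.
(e) Not entailed — Tomas drew the poster, not the report; the report belongs to the translating event.
(f) Entailed — every conjunct here is already in the original translating event.

(a), (c), (f)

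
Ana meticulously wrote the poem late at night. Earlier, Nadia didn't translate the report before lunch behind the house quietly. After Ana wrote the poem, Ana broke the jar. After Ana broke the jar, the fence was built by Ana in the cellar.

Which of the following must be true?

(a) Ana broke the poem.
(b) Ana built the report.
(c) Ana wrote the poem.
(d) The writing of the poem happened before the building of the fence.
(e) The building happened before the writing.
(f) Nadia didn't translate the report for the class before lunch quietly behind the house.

(a) Not entailed — Ana broke the jar, not the poem; the poem belongs to the writing event.
(b) Not entailed — Ana built the fence, not the report; the report belongs to the translating event.
(c) Entailed — this follows by dropping conjuncts from the writing event's description.
(d) Entailed — the narrative places the writing before the building.
(e) Not entailed — the narrative places the writing before the building, not after.
(f) Entailed — under negation, adding a further restriction is entailed: if no such translating event occurred, none occurred for the class either.

(c), (d), (f)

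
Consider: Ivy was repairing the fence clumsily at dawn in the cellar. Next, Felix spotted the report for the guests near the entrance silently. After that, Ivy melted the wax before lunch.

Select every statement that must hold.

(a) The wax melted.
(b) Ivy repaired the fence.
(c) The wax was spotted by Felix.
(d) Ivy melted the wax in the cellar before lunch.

(a)

(a) Entailed — 'Ivy melted the wax' is causative; it entails the inchoative 'the wax melted'.
(b) Not entailed — 'was repairing' is progressive on an accomplishment; it does not entail the completed 'repaired'.
(c) Not entailed — Felix spotted the report, not the wax; the wax belongs to the melting event.
(d) Not entailed — 'in the cellar' adds information not in the original event.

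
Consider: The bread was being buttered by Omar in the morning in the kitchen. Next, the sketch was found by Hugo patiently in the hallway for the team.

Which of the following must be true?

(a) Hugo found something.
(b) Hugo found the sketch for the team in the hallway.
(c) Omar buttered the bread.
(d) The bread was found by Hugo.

(a) Entailed — this follows by dropping conjuncts from the finding event's description.
(b) Entailed — dropping 'patiently' leaves a sub-description the original still satisfies.
(c) Not entailed — 'was buttering' is progressive on an accomplishment; it does not entail the completed 'buttered'.
(d) Not entailed — Hugo found the sketch, not the bread; the bread belongs to the buttering event.

(a), (b)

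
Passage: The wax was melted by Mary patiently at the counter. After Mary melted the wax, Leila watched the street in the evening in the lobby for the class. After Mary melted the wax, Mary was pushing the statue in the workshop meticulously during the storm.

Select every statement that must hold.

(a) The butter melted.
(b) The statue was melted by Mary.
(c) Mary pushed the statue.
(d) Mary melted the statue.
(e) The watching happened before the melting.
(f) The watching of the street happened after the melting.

(c), (f)

(a) Not entailed — the wax is what melted, not the butter.
(b) Not entailed — Mary melted the wax, not the statue; the statue belongs to the pushing event.
(c) Entailed — 'push' is an activity; 'was pushing' entails that some pushing happened, so 'pushed' holds.
(d) Not entailed — Mary melted the wax, not the statue; the statue belongs to the pushing event.
(e) Not entailed — the narrative places the melting before the watching, not after.
(f) Entailed — the narrative places the melting before the watching.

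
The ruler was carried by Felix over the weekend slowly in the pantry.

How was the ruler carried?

slowly

'slowly' marks the manner of the carrying event.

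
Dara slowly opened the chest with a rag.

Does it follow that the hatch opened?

Nothing is said about any hatch; only the chest is affected.

no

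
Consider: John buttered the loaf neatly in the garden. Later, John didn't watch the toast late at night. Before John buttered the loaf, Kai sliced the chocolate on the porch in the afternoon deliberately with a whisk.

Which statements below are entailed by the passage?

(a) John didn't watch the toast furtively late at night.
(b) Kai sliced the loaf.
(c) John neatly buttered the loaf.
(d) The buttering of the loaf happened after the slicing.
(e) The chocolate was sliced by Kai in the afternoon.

(a), (c), (d), (e)

(a) Entailed — under negation, adding a further restriction is entailed: if no such watching event occurred, none occurred furtively either.
(b) Not entailed — Kai sliced the chocolate, not the loaf; the loaf belongs to the buttering event.
(c) Entailed — every conjunct here is already in the original buttering event.
(d) Entailed — the narrative places the slicing before the buttering.
(e) Entailed — the original entails any weakening of itself; this just drops 'on the porch', 'with a whisk', 'deliberately'.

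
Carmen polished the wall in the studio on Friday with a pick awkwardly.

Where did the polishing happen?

'in the studio' marks the location of the polishing event.

in the studio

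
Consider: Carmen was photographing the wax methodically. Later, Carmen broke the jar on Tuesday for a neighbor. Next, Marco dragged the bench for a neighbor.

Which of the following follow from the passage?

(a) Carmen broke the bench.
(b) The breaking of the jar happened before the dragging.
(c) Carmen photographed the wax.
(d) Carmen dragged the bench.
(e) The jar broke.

(b), (e)

(a) Not entailed — Carmen broke the jar, not the bench; the bench belongs to the dragging event.
(b) Entailed — the narrative places the breaking before the dragging.
(c) Not entailed — 'was photographing' is progressive on an accomplishment; it does not entail the completed 'photographed'.
(d) Not entailed — the passage has Marco dragging the bench, not Carmen.
(e) Entailed — 'Carmen broke the jar' is causative; it entails the inchoative 'the jar broke'.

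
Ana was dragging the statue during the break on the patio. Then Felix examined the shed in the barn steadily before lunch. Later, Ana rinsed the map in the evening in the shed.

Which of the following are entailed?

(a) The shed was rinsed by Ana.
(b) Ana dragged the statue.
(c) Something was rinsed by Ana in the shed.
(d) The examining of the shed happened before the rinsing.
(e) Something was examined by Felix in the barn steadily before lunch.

(b), (c), (d), (e)

(a) Not entailed — Ana rinsed the map, not the shed; the shed belongs to the examining event.
(b) Entailed — 'drag' is an activity; 'was dragging' entails that some dragging happened, so 'dragged' holds.
(c) Entailed — dropping 'in the evening' and generalizing the patient leaves a sub-description the original still satisfies.
(d) Entailed — the narrative places the examining before the rinsing.
(e) Entailed — this follows by dropping conjuncts from the examining event's description.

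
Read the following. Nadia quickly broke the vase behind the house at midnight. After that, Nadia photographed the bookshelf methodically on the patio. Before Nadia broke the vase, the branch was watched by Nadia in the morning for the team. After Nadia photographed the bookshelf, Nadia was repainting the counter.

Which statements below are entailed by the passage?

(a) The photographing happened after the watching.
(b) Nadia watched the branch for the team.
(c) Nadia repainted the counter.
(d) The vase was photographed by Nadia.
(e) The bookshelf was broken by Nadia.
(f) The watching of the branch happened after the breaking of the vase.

(a), (b)

(a) Entailed — the narrative places the watching before the photographing.
(b) Entailed — this follows by dropping conjuncts from the watching event's description.
(c) Not entailed — 'was repainting' is progressive on an accomplishment; it does not entail the completed 'repainted'.
(d) Not entailed — Nadia photographed the bookshelf, not the vase; the vase belongs to the breaking event.
(e) Not entailed — Nadia broke the vase, not the bookshelf; the bookshelf belongs to the photographing event.
(f) Not entailed — the narrative places the watching before the breaking, not after.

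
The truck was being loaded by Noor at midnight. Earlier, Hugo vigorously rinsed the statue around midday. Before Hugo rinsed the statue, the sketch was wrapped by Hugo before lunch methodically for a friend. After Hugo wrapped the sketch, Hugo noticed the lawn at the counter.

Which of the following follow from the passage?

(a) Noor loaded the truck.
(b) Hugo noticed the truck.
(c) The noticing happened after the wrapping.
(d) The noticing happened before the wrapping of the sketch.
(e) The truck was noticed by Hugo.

(c)

(a) Not entailed — 'was loading' is progressive on an accomplishment; it does not entail the completed 'loaded'.
(b) Not entailed — Hugo noticed the lawn, not the truck; the truck belongs to the loading event.
(c) Entailed — the narrative places the wrapping before the noticing.
(d) Not entailed — the narrative places the wrapping before the noticing, not after.
(e) Not entailed — Hugo noticed the lawn, not the truck; the truck belongs to the loading event.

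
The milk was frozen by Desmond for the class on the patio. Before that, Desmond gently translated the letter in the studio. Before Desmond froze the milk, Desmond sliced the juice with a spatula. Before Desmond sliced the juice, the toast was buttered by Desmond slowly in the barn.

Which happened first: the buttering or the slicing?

the buttering

The connectives place the buttering before the slicing.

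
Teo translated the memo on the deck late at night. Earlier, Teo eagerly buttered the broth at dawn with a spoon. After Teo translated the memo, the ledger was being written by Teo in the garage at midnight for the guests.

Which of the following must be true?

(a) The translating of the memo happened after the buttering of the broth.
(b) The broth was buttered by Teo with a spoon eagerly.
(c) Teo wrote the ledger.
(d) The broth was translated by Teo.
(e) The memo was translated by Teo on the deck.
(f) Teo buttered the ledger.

(a), (b), (e)

(a) Entailed — the narrative places the buttering before the translating.
(b) Entailed — dropping 'at dawn' leaves a sub-description the original still satisfies.
(c) Not entailed — 'was writing' is progressive on an accomplishment; it does not entail the completed 'wrote'.
(d) Not entailed — Teo translated the memo, not the broth; the broth belongs to the buttering event.
(e) Entailed — this follows by dropping conjuncts from the translating event's description.
(f) Not entailed — Teo buttered the broth, not the ledger; the ledger belongs to the writing event.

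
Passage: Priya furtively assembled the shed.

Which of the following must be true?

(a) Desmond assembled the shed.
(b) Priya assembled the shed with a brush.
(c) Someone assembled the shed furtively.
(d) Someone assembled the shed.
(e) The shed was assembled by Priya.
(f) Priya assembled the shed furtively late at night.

(c), (d), (e)

(a) Not entailed — the passage has Priya assembling the shed, not Desmond.
(b) Not entailed — 'with a brush' adds information not in the original event.
(c) Entailed — generalizing the agent leaves a sub-description the original still satisfies.
(d) Entailed — every conjunct here is already in the original assembling event.
(e) Entailed — the original entails any weakening of itself; this just drops 'furtively'.
(f) Not entailed — 'late at night' adds information not in the original event.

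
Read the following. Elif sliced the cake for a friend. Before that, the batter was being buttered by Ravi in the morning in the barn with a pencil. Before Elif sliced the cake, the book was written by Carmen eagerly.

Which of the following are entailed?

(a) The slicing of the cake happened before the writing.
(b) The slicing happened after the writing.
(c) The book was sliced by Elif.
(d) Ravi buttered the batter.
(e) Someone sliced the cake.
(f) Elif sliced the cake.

(a) Not entailed — the narrative places the writing before the slicing, not after.
(b) Entailed — the narrative places the writing before the slicing.
(c) Not entailed — Elif sliced the cake, not the book; the book belongs to the writing event.
(d) Not entailed — 'was buttering' is progressive on an accomplishment; it does not entail the completed 'buttered'.
(e) Entailed — this follows by dropping conjuncts from the slicing event's description.
(f) Entailed — dropping 'for a friend' leaves a sub-description the original still satisfies.

(b), (e), (f)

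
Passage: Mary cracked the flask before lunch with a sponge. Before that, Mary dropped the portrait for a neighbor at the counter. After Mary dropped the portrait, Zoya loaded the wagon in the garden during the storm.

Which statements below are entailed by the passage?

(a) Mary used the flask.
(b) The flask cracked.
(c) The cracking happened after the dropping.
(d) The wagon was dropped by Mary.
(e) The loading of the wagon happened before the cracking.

(b), (c)

(a) Not entailed — the flask is the patient, not an instrument — Mary used a sponge.
(b) Entailed — 'Mary cracked the flask' is causative; it entails the inchoative 'the flask cracked'.
(c) Entailed — the narrative places the dropping before the cracking.
(d) Not entailed — Mary dropped the portrait, not the wagon; the wagon belongs to the loading event.
(e) Not entailed — the narrative doesn't order the loading relative to the cracking.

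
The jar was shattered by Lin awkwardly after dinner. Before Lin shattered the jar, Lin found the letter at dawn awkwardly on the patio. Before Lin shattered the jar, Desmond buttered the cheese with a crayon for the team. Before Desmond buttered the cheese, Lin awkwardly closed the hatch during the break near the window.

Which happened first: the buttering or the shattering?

the buttering

The connectives place the buttering before the shattering.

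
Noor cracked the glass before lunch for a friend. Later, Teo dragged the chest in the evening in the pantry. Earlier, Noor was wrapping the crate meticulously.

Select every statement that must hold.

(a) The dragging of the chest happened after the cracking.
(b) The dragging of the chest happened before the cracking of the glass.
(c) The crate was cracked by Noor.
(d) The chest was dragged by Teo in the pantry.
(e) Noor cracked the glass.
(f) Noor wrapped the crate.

(a), (d), (e)

(a) Entailed — the narrative places the cracking before the dragging.
(b) Not entailed — the narrative places the cracking before the dragging, not after.
(c) Not entailed — Noor cracked the glass, not the crate; the crate belongs to the wrapping event.
(d) Entailed — the original entails any weakening of itself; this just drops 'in the evening'.
(e) Entailed — every conjunct here is already in the original cracking event.
(f) Not entailed — 'was wrapping' is progressive on an accomplishment; it does not entail the completed 'wrapped'.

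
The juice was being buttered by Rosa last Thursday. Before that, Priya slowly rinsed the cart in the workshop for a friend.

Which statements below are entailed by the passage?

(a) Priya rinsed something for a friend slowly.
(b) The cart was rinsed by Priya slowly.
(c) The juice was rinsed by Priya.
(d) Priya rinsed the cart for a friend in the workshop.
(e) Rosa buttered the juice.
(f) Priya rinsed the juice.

(a) Entailed — dropping 'in the workshop' and generalizing the patient leaves a sub-description the original still satisfies.
(b) Entailed — dropping 'for a friend', 'in the workshop' leaves a sub-description the original still satisfies.
(c) Not entailed — Priya rinsed the cart, not the juice; the juice belongs to the buttering event.
(d) Entailed — this follows by dropping conjuncts from the rinsing event's description.
(e) Not entailed — 'was buttering' is progressive on an accomplishment; it does not entail the completed 'buttered'.
(f) Not entailed — Priya rinsed the cart, not the juice; the juice belongs to the buttering event.

(a), (b), (d)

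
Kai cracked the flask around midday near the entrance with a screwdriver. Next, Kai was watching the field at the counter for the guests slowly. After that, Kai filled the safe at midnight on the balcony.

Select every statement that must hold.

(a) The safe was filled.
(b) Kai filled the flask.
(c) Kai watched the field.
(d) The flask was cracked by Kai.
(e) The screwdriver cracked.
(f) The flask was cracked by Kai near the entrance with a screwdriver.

(a), (c), (d), (f)

(a) Entailed — dropping 'on the balcony', 'at midnight' and generalizing the agent leaves a sub-description the original still satisfies.
(b) Not entailed — Kai filled the safe, not the flask; the flask belongs to the cracking event.
(c) Entailed — 'watch' is an activity; 'was watching' entails that some watching happened, so 'watched' holds.
(d) Entailed — every conjunct here is already in the original cracking event.
(e) Not entailed — the flask is what cracked, not the screwdriver.
(f) Entailed — the original entails any weakening of itself; this just drops 'around midday'.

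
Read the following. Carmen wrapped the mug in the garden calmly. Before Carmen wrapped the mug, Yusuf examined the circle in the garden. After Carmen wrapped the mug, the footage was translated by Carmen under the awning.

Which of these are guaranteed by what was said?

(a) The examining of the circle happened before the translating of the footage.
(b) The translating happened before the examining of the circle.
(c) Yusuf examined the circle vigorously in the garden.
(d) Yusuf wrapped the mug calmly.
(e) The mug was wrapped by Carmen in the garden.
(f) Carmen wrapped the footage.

(a) Entailed — the narrative places the examining before the translating.
(b) Not entailed — the narrative places the examining before the translating, not after.
(c) Not entailed — 'vigorously' adds information not in the original event.
(d) Not entailed — the passage has Carmen wrapping the mug, not Yusuf.
(e) Entailed — the original entails any weakening of itself; this just drops 'calmly'.
(f) Not entailed — Carmen wrapped the mug, not the footage; the footage belongs to the translating event.

(a), (e)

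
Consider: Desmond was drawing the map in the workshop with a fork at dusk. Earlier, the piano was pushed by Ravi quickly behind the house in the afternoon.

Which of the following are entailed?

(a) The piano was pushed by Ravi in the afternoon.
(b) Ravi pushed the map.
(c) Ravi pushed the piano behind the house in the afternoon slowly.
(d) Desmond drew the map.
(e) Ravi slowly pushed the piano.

(a) Entailed — this follows by dropping conjuncts from the pushing event's description.
(b) Not entailed — Ravi pushed the piano, not the map; the map belongs to the drawing event.
(c) Not entailed — 'slowly' adds a manner not in (and inconsistent with) the original.
(d) Not entailed — 'was drawing' is progressive on an accomplishment; it does not entail the completed 'drew'.
(e) Not entailed — 'slowly' adds a manner not in (and inconsistent with) the original.

(a)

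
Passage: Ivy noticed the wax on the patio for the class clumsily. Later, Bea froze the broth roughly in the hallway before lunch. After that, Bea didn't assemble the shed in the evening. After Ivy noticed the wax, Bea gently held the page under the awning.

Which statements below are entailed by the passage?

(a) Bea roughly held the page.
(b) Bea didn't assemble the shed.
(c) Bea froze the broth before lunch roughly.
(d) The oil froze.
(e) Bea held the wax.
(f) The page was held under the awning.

(c), (f)

(a) Not entailed — 'roughly' adds a manner not in (and inconsistent with) the original.
(b) Not entailed — dropping 'in the evening' under negation is not valid — the original leaves open that Bea assembled the shed some other way.
(c) Entailed — the original entails any weakening of itself; this just drops 'in the hallway'.
(d) Not entailed — the broth is what froze, not the oil.
(e) Not entailed — Bea held the page, not the wax; the wax belongs to the noticing event.
(f) Entailed — dropping 'gently' and generalizing the agent leaves a sub-description the original still satisfies.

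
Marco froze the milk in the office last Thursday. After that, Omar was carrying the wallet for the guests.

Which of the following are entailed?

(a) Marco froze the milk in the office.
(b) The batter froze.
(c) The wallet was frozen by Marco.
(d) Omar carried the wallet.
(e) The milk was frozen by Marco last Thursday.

(a), (d), (e)

(a) Entailed — every conjunct here is already in the original freezing event.
(b) Not entailed — the milk is what froze, not the batter.
(c) Not entailed — Marco froze the milk, not the wallet; the wallet belongs to the carrying event.
(d) Entailed — 'carry' is an activity; 'was carrying' entails that some carrying happened, so 'carried' holds.
(e) Entailed — this follows by dropping conjuncts from the freezing event's description.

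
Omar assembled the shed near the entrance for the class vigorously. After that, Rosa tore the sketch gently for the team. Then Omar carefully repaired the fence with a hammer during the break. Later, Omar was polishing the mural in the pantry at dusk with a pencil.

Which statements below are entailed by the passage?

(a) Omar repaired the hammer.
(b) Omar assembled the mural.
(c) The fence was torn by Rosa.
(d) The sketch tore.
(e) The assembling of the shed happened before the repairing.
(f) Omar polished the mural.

(a) Not entailed — the hammer is the instrument, not what was repaired.
(b) Not entailed — Omar assembled the shed, not the mural; the mural belongs to the polishing event.
(c) Not entailed — Rosa tore the sketch, not the fence; the fence belongs to the repairing event.
(d) Entailed — 'Rosa tore the sketch' is causative; it entails the inchoative 'the sketch tore'.
(e) Entailed — the narrative places the assembling before the repairing.
(f) Entailed — 'polish' is an activity; 'was polishing' entails that some polishing happened, so 'polished' holds.

(d), (e), (f)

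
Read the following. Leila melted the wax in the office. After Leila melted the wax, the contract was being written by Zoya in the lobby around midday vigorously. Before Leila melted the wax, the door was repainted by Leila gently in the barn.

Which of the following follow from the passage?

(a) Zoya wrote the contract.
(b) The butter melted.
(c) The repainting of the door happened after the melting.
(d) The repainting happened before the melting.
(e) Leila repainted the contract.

(a) Not entailed — 'was writing' is progressive on an accomplishment; it does not entail the completed 'wrote'.
(b) Not entailed — the wax is what melted, not the butter.
(c) Not entailed — the narrative places the repainting before the melting, not after.
(d) Entailed — the narrative places the repainting before the melting.
(e) Not entailed — Leila repainted the door, not the contract; the contract belongs to the writing event.

(d)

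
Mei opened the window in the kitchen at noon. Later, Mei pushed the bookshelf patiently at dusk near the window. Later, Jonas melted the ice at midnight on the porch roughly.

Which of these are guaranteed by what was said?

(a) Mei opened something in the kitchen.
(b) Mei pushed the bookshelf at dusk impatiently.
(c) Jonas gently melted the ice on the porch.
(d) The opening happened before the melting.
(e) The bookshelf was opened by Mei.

(a), (d)

(a) Entailed — the original entails any weakening of itself; this just drops 'at noon' and generalizes the patient.
(b) Not entailed — 'impatiently' adds a manner not in (and inconsistent with) the original.
(c) Not entailed — 'gently' adds a manner not in (and inconsistent with) the original.
(d) Entailed — the narrative places the opening before the melting.
(e) Not entailed — Mei opened the window, not the bookshelf; the bookshelf belongs to the pushing event.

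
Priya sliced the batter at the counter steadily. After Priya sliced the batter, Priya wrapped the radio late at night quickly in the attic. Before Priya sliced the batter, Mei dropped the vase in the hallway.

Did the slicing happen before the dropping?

no

The narrative orders the dropping before the slicing.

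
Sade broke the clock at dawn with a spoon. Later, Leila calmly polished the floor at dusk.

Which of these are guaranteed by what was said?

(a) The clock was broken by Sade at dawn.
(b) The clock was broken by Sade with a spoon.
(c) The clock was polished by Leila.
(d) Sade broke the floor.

(a), (b)

(a) Entailed — every conjunct here is already in the original breaking event.
(b) Entailed — the original entails any weakening of itself; this just drops 'at dawn'.
(c) Not entailed — Leila polished the floor, not the clock; the clock belongs to the breaking event.
(d) Not entailed — Sade broke the clock, not the floor; the floor belongs to the polishing event.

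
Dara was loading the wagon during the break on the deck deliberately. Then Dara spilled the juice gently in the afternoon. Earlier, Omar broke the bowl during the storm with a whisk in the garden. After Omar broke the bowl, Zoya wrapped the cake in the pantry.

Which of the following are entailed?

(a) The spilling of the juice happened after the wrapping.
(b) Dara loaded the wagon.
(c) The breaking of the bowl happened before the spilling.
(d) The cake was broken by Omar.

(a) Not entailed — the narrative doesn't order the wrapping relative to the spilling.
(b) Not entailed — 'was loading' is progressive on an accomplishment; it does not entail the completed 'loaded'.
(c) Entailed — the narrative places the breaking before the spilling.
(d) Not entailed — Omar broke the bowl, not the cake; the cake belongs to the wrapping event.

(c)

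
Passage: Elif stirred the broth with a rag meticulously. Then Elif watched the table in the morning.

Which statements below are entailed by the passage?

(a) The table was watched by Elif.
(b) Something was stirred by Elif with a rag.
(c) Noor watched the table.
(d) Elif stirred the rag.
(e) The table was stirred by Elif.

(a) Entailed — the original entails any weakening of itself; this just drops 'in the morning'.
(b) Entailed — dropping 'meticulously' and generalizing the patient leaves a sub-description the original still satisfies.
(c) Not entailed — the passage has Elif watching the table, not Noor.
(d) Not entailed — the rag is the instrument, not what was stirred.
(e) Not entailed — Elif stirred the broth, not the table; the table belongs to the watching event.

(a), (b)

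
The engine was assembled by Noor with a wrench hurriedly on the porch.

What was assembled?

'the engine' marks the patient of the assembling event.

the engine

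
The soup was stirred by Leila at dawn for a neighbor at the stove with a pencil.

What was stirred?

the soup

'the soup' marks the patient of the stirring event.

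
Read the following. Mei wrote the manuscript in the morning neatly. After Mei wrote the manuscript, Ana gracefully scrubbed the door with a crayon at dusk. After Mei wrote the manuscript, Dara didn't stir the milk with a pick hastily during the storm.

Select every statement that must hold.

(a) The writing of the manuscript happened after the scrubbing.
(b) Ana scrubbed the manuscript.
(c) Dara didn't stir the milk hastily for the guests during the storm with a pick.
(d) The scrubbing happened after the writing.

(c), (d)

(a) Not entailed — the narrative places the writing before the scrubbing, not after.
(b) Not entailed — Ana scrubbed the door, not the manuscript; the manuscript belongs to the writing event.
(c) Entailed — under negation, adding a further restriction is entailed: if no such stirring event occurred, none occurred for the guests either.
(d) Entailed — the narrative places the writing before the scrubbing.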